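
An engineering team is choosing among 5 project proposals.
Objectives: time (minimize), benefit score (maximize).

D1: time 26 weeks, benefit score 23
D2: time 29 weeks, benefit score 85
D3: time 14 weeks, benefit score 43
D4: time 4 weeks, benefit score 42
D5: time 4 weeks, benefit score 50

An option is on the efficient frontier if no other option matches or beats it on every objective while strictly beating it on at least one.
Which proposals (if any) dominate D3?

D5

D5: time 4≤14, benefit score 50≥43 — dominates D3.
Others (D1, D2, D4) are each worse than D3 on at least one objective.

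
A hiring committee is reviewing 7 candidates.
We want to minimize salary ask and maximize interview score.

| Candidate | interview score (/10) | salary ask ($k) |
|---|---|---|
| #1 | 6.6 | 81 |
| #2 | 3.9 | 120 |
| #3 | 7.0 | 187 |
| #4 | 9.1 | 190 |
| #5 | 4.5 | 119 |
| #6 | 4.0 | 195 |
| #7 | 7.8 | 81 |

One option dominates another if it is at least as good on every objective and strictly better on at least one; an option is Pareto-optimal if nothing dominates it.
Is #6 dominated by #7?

Yes

#7 vs #6: interview score 7.8≥4.0, salary ask 81≤195 — #7 is at least as good on every objective with at least one strict improvement.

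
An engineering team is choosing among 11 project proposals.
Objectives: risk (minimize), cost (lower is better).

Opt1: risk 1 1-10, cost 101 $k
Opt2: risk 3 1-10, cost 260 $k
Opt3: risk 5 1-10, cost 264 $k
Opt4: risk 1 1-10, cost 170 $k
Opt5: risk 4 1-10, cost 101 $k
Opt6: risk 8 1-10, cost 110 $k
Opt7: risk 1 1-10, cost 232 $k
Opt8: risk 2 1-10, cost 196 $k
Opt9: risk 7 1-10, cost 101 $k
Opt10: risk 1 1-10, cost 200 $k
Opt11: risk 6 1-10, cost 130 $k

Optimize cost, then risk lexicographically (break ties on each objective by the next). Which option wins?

Opt1

First minimize cost: best is 101, kept {Opt1, Opt5, Opt9}.
Then minimize risk: best is 1, kept {Opt1}.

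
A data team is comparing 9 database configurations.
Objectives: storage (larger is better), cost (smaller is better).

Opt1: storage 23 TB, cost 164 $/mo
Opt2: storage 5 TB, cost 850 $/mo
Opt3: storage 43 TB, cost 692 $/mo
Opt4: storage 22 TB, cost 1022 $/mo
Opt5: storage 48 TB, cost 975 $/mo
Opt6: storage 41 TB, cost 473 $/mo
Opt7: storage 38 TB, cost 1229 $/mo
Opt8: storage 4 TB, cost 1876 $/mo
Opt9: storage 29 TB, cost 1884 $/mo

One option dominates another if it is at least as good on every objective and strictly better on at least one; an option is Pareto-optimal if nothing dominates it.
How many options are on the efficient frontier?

4

Opt1: not dominated (best cost).
Opt2: dominated by Opt1 (storage 23≥5, cost 164≤850).
Opt3: not dominated.
Opt4: dominated by Opt1 (storage 23≥22, cost 164≤1022).
Opt5: not dominated (best storage).
Opt6: not dominated.
Opt7: dominated by Opt3 (storage 43≥38, cost 692≤1229).
Opt8: dominated by Opt1 (storage 23≥4, cost 164≤1876).
Opt9: dominated by Opt3 (storage 43≥29, cost 692≤1884).
Pareto-optimal: Opt1, Opt3, Opt5, Opt6 → 4.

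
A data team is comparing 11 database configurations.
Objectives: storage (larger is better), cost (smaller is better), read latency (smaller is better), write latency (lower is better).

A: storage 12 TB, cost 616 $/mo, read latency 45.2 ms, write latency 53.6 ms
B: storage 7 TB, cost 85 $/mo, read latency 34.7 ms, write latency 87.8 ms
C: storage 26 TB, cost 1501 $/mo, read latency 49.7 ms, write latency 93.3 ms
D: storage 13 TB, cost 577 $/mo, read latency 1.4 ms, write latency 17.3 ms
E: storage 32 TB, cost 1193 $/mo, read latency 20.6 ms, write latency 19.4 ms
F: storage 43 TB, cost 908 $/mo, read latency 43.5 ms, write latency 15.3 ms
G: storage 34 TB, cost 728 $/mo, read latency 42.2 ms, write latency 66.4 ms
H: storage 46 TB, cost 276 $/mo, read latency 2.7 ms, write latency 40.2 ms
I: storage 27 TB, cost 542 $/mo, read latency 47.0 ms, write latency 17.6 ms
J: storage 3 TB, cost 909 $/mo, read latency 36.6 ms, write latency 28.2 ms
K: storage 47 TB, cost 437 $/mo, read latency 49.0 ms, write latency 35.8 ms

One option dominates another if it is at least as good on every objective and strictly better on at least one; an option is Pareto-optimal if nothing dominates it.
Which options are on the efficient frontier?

B, D, E, F, H, I, K

A: dominated by D (storage 13≥12, cost 577≤616, read latency 1.4≤45.2, write latency 17.3≤53.6).
B: not dominated (best cost).
C: dominated by E (storage 32≥26, cost 1193≤1501, read latency 20.6≤49.7, write latency 19.4≤93.3).
D: not dominated (best read latency).
E: not dominated.
F: not dominated (best write latency).
G: dominated by H (storage 46≥34, cost 276≤728, read latency 2.7≤42.2, write latency 40.2≤66.4).
H: not dominated.
I: not dominated.
J: dominated by D (storage 13≥3, cost 577≤909, read latency 1.4≤36.6, write latency 17.3≤28.2).
K: not dominated (best storage).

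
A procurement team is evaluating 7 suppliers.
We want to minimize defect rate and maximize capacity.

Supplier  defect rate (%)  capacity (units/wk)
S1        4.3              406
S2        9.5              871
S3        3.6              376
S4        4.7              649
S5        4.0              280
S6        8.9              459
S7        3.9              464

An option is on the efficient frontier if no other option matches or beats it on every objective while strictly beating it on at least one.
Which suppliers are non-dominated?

S2, S3, S4, S7

S1: dominated by S7 (defect rate 3.9≤4.3, capacity 464≥406).
S2: not dominated (best capacity).
S3: not dominated (best defect rate).
S4: not dominated.
S5: dominated by S3 (defect rate 3.6≤4.0, capacity 376≥280).
S6: dominated by S4 (defect rate 4.7≤8.9, capacity 649≥459).
S7: not dominated.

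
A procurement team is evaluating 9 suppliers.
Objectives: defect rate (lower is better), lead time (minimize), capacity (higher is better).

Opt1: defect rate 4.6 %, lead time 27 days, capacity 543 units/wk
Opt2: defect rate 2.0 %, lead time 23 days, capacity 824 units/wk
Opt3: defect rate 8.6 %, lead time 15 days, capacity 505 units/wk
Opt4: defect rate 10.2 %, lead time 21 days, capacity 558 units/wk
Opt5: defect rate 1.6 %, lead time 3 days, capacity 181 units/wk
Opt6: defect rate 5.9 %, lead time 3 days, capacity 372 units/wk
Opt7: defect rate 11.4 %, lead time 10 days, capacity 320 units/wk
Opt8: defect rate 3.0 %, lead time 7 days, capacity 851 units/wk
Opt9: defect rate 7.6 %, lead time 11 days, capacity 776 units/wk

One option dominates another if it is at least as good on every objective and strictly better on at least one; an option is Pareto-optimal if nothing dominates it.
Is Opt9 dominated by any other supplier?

Opt8 vs Opt9: defect rate 3.0≤7.6, lead time 7≤11, capacity 851≥776 — Opt8 is at least as good on every objective and strictly better on at least one, so Opt8 dominates Opt9.

Yes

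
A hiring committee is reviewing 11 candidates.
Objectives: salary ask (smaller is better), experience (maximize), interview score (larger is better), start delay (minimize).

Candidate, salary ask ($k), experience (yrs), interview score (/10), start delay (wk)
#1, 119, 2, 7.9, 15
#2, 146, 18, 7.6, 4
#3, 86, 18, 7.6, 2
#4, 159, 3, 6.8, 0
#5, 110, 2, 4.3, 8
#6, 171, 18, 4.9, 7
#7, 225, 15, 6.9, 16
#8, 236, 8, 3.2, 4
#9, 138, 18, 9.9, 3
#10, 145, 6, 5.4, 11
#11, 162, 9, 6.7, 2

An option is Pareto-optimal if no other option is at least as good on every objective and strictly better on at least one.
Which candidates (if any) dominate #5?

#3

#3: salary ask 86≤110, experience 18≥2, interview score 7.6≥4.3, start delay 2≤8 — dominates #5.
Others (#1, #2, #4, #6, #7, #8, #9, #10, #11) are each worse than #5 on at least one objective.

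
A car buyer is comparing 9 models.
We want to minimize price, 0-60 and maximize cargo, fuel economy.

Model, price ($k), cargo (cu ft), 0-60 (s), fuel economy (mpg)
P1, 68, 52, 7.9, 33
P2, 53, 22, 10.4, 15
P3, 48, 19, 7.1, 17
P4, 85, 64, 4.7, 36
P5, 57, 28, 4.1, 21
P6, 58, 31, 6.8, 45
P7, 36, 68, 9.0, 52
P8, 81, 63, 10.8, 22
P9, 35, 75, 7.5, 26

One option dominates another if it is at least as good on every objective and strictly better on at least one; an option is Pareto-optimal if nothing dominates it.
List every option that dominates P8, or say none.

P7, P9

P7: price 36≤81, cargo 68≥63, 0-60 9.0≤10.8, fuel economy 52≥22 — dominates P8.
P9: price 35≤81, cargo 75≥63, 0-60 7.5≤10.8, fuel economy 26≥22 — dominates P8.
Others (P1, P2, P3, P4, P5, P6) are each worse than P8 on at least one objective.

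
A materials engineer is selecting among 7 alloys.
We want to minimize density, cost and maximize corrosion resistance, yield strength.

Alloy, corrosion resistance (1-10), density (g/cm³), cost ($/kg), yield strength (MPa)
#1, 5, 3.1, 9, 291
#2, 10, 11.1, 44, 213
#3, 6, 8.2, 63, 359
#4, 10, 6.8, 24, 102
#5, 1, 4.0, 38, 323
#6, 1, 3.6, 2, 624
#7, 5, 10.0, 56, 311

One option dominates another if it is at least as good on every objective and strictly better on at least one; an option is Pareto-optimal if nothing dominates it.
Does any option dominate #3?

#1: worse on corrosion resistance (5 vs 6).
#2: worse on density (11.1 vs 8.2).
#4: worse on yield strength (102 vs 359).
#5: worse on corrosion resistance (1 vs 6).
#6: worse on corrosion resistance (1 vs 6).
#7: worse on corrosion resistance (5 vs 6).
No option is at least as good as #3 on every objective and strictly better on one.

No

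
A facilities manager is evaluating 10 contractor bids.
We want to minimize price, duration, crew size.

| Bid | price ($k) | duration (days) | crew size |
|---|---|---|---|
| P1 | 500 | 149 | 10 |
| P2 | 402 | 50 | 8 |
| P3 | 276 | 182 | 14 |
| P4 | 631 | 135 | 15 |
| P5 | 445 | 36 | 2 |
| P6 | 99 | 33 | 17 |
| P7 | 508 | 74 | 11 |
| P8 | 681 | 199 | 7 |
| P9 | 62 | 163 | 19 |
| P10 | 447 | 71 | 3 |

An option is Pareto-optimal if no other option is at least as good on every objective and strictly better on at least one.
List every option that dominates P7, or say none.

P2: price 402≤508, duration 50≤74, crew size 8≤11 — dominates P7.
P5: price 445≤508, duration 36≤74, crew size 2≤11 — dominates P7.
P10: price 447≤508, duration 71≤74, crew size 3≤11 — dominates P7.
Others (P1, P3, P4, P6, P8, P9) are each worse than P7 on at least one objective.

P2, P5, P10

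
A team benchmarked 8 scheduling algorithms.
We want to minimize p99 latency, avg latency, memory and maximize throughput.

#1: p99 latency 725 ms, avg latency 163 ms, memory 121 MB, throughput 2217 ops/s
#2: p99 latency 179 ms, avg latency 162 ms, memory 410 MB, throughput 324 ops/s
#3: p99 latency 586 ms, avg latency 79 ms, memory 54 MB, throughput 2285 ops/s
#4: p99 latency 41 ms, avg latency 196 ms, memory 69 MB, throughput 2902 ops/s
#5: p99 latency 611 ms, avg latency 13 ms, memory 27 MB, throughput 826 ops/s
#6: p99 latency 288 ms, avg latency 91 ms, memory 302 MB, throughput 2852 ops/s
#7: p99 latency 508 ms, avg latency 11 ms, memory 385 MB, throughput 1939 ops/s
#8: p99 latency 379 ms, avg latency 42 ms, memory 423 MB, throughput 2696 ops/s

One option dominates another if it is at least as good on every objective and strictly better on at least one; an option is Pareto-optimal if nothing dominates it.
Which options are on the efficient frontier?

#1: dominated by #3 (p99 latency 586≤725, avg latency 79≤163, memory 54≤121, throughput 2285≥2217).
#2: not dominated.
#3: not dominated.
#4: not dominated (best p99 latency).
#5: not dominated (best memory).
#6: not dominated.
#7: not dominated (best avg latency).
#8: not dominated.

#2, #3, #4, #5, #6, #7, #8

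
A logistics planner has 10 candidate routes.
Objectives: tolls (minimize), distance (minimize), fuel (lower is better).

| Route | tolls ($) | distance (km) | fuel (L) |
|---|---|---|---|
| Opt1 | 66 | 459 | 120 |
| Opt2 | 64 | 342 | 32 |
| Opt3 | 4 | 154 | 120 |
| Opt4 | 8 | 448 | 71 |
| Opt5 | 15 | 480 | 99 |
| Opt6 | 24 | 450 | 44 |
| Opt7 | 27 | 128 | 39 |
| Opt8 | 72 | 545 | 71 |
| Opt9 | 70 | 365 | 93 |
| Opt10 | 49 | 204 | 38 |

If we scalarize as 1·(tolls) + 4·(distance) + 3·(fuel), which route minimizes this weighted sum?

Opt7

Opt1: 1·66 + 4·459 + 3·120 = 2262
Opt2: 1·64 + 4·342 + 3·32 = 1528
Opt3: 1·4 + 4·154 + 3·120 = 980
Opt4: 1·8 + 4·448 + 3·71 = 2013
Opt5: 1·15 + 4·480 + 3·99 = 2232
Opt6: 1·24 + 4·450 + 3·44 = 1956
Opt7: 1·27 + 4·128 + 3·39 = 656
Opt8: 1·72 + 4·545 + 3·71 = 2465
Opt9: 1·70 + 4·365 + 3·93 = 1809
Opt10: 1·49 + 4·204 + 3·38 = 979
Lowest: Opt7 at 656.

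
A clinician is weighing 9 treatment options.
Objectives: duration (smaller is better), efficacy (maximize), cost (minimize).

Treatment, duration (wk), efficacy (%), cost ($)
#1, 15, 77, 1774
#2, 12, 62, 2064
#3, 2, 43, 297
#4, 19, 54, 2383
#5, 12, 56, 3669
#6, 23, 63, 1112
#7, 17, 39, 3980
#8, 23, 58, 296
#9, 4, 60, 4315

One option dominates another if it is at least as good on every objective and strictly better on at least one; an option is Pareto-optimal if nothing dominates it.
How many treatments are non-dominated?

6

#1: not dominated (best efficacy).
#2: not dominated.
#3: not dominated (best duration).
#4: dominated by #1 (duration 15≤19, efficacy 77≥54, cost 1774≤2383).
#5: dominated by #2 (duration 12≤12, efficacy 62≥56, cost 2064≤3669).
#6: not dominated.
#7: dominated by #1 (duration 15≤17, efficacy 77≥39, cost 1774≤3980).
#8: not dominated (best cost).
#9: not dominated.
Pareto-optimal: #1, #2, #3, #6, #8, #9 → 6.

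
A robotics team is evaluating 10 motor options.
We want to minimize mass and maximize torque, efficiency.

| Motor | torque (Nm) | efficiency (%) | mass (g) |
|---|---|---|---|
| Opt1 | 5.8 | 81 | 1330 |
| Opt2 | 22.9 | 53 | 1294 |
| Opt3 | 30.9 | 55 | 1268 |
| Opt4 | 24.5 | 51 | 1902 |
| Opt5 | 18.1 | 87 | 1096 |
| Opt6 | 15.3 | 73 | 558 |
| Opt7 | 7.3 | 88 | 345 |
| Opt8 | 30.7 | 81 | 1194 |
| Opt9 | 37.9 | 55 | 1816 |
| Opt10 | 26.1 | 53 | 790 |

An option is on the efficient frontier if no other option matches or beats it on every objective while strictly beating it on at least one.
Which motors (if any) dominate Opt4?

Opt3, Opt8, Opt9, Opt10

Opt3: torque 30.9≥24.5, efficiency 55≥51, mass 1268≤1902 — dominates Opt4.
Opt8: torque 30.7≥24.5, efficiency 81≥51, mass 1194≤1902 — dominates Opt4.
Opt9: torque 37.9≥24.5, efficiency 55≥51, mass 1816≤1902 — dominates Opt4.
Opt10: torque 26.1≥24.5, efficiency 53≥51, mass 790≤1902 — dominates Opt4.
Others (Opt1, Opt2, Opt5, Opt6, Opt7) are each worse than Opt4 on at least one objective.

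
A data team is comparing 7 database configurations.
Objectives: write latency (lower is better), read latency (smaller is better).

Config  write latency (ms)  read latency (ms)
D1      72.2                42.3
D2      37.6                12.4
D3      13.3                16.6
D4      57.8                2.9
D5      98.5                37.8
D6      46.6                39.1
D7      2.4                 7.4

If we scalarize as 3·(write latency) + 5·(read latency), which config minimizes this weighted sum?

D7

D1: 3·72.2 + 5·42.3 = 428.1
D2: 3·37.6 + 5·12.4 = 174.8
D3: 3·13.3 + 5·16.6 = 122.9
D4: 3·57.8 + 5·2.9 = 187.9
D5: 3·98.5 + 5·37.8 = 484.5
D6: 3·46.6 + 5·39.1 = 335.3
D7: 3·2.4 + 5·7.4 = 44.2
Lowest: D7 at 44.2.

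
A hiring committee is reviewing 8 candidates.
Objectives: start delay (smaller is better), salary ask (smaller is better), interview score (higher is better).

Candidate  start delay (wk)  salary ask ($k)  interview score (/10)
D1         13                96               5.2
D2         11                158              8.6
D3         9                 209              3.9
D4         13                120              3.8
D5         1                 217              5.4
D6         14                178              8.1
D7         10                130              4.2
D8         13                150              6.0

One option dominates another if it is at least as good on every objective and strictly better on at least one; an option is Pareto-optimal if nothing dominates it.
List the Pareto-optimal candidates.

D1, D2, D3, D5, D7, D8

D1: not dominated (best salary ask).
D2: not dominated (best interview score).
D3: not dominated.
D4: dominated by D1 (start delay 13≤13, salary ask 96≤120, interview score 5.2≥3.8).
D5: not dominated (best start delay).
D6: dominated by D2 (start delay 11≤14, salary ask 158≤178, interview score 8.6≥8.1).
D7: not dominated.
D8: not dominated.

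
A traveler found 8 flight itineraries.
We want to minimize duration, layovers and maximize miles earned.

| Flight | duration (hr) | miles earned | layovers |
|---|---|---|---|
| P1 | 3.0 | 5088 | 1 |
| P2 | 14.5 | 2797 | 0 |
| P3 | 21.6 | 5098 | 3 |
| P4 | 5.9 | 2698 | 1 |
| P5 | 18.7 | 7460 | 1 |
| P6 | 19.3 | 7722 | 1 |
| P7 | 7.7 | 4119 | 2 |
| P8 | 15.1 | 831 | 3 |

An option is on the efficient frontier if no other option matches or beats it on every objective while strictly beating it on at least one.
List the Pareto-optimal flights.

P1: not dominated (best duration).
P2: not dominated (best layovers).
P3: dominated by P5 (duration 18.7≤21.6, miles earned 7460≥5098, layovers 1≤3).
P4: dominated by P1 (duration 3.0≤5.9, miles earned 5088≥2698, layovers 1≤1).
P5: not dominated.
P6: not dominated (best miles earned).
P7: dominated by P1 (duration 3.0≤7.7, miles earned 5088≥4119, layovers 1≤2).
P8: dominated by P1 (duration 3.0≤15.1, miles earned 5088≥831, layovers 1≤3).

P1, P2, P5, P6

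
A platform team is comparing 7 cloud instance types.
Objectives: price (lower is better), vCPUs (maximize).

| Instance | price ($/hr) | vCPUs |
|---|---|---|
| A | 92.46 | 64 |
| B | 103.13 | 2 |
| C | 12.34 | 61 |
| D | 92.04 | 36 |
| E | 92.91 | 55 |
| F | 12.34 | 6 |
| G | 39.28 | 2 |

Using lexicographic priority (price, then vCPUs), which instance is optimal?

First minimize price: best is 12.34, kept {C, F}.
Then maximize vCPUs: best is 61, kept {C}.

C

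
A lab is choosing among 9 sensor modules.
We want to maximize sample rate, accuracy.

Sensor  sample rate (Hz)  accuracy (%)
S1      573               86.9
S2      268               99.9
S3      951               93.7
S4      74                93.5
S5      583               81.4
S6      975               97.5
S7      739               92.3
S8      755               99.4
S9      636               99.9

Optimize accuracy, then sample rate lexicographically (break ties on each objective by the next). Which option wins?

S9

First maximize accuracy: best is 99.9, kept {S2, S9}.
Then maximize sample rate: best is 636, kept {S9}.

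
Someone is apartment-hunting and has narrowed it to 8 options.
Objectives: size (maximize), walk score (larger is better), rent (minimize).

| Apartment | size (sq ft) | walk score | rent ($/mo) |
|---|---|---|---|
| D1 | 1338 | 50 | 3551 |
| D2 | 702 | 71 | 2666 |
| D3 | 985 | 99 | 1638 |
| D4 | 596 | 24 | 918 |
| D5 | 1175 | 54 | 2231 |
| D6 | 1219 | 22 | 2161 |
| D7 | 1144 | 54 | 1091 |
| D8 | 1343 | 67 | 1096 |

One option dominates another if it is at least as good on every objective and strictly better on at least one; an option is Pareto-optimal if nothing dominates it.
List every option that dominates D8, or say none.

D1: worse on size (1338 vs 1343).
D2: worse on size (702 vs 1343).
D3: worse on size (985 vs 1343).
D4: worse on size (596 vs 1343).
D5: worse on size (1175 vs 1343).
D6: worse on size (1219 vs 1343).
D7: worse on size (1144 vs 1343).
No option dominates D8.

none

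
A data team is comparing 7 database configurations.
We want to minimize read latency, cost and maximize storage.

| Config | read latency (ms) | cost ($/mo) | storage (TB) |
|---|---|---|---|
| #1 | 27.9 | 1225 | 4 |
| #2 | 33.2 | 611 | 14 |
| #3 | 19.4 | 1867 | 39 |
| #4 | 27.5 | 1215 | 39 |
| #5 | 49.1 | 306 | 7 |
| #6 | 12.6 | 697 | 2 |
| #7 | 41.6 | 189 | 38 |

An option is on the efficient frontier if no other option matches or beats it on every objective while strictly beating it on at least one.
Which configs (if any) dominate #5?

#7

#7: read latency 41.6≤49.1, cost 189≤306, storage 38≥7 — dominates #5.
Others (#1, #2, #3, #4, #6) are each worse than #5 on at least one objective.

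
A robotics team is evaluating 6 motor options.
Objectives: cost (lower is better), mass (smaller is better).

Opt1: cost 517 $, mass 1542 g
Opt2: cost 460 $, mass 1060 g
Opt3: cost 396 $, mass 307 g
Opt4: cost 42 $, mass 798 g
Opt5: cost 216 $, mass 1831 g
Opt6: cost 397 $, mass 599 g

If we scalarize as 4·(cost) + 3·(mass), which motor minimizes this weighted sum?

Opt1: 4·517 + 3·1542 = 6694
Opt2: 4·460 + 3·1060 = 5020
Opt3: 4·396 + 3·307 = 2505
Opt4: 4·42 + 3·798 = 2562
Opt5: 4·216 + 3·1831 = 6357
Opt6: 4·397 + 3·599 = 3385
Lowest: Opt3 at 2505.

Opt3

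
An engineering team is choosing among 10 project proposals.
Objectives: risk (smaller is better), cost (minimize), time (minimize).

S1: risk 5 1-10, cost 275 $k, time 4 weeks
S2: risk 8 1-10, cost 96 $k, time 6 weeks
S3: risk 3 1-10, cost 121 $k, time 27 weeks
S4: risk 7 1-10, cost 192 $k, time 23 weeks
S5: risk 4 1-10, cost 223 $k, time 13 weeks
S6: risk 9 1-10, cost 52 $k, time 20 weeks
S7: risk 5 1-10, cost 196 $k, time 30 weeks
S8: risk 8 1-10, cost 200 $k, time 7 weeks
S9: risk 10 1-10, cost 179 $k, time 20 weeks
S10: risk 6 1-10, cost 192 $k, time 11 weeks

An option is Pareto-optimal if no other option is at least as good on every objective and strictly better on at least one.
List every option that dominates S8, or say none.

S2

S2: risk 8≤8, cost 96≤200, time 6≤7 — dominates S8.
Others (S1, S3, S4, S5, S6, S7, S9, S10) are each worse than S8 on at least one objective.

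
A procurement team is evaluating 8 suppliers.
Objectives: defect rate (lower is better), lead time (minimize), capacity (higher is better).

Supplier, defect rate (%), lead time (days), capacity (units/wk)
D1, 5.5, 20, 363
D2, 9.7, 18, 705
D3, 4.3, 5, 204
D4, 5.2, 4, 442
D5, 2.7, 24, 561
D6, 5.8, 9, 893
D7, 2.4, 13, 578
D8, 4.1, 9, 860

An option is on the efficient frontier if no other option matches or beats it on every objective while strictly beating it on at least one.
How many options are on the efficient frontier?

D1: dominated by D4 (defect rate 5.2≤5.5, lead time 4≤20, capacity 442≥363).
D2: dominated by D6 (defect rate 5.8≤9.7, lead time 9≤18, capacity 893≥705).
D3: not dominated.
D4: not dominated (best lead time).
D5: dominated by D7 (defect rate 2.4≤2.7, lead time 13≤24, capacity 578≥561).
D6: not dominated (best capacity).
D7: not dominated (best defect rate).
D8: not dominated.
Pareto-optimal: D3, D4, D6, D7, D8 → 5.

5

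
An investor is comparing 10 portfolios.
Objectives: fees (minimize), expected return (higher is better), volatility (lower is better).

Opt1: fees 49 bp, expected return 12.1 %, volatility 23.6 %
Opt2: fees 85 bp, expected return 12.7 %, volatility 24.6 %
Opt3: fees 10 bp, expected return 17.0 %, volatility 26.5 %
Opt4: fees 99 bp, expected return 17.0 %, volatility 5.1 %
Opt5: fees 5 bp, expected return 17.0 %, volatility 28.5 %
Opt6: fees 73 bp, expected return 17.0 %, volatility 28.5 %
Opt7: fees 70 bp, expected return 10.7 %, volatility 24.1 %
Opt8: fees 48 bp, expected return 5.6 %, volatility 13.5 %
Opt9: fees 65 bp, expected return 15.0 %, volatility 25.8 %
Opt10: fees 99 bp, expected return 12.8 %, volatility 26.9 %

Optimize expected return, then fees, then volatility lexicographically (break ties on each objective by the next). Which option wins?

First maximize expected return: best is 17.0, kept {Opt3, Opt4, Opt5, Opt6}.
Then minimize fees: best is 5, kept {Opt5}.

Opt5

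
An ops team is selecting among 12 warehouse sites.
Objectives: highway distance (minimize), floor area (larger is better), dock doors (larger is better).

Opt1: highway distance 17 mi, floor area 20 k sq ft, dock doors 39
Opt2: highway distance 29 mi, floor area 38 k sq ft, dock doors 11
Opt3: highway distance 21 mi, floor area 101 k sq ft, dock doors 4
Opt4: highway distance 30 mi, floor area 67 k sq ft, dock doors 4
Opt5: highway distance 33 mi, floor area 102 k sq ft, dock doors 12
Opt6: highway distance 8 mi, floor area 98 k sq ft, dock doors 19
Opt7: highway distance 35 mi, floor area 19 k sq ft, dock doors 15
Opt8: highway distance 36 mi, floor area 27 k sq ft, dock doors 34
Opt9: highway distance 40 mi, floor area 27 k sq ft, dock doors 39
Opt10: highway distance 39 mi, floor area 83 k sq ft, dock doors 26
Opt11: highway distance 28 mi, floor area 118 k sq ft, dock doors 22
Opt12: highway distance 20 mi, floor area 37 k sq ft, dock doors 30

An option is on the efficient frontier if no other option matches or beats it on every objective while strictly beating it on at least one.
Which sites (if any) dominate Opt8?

Opt1: worse on floor area (20 vs 27).
Opt2: worse on dock doors (11 vs 34).
Opt3: worse on dock doors (4 vs 34).
Opt4: worse on dock doors (4 vs 34).
Opt5: worse on dock doors (12 vs 34).
Opt6: worse on dock doors (19 vs 34).
Opt7: worse on floor area (19 vs 27).
Opt9: worse on highway distance (40 vs 36).
Opt10: worse on highway distance (39 vs 36).
Opt11: worse on dock doors (22 vs 34).
Opt12: worse on dock doors (30 vs 34).
No option dominates Opt8.

none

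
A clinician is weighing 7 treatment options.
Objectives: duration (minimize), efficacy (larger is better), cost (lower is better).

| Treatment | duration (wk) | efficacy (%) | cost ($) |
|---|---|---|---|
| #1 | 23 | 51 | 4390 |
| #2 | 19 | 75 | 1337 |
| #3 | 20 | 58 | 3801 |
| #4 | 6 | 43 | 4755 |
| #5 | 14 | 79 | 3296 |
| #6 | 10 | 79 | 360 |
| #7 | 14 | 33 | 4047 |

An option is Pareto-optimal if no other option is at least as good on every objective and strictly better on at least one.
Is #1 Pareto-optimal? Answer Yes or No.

#2 vs #1: duration 19≤23, efficacy 75≥51, cost 1337≤4390 — #2 is at least as good on every objective and strictly better on at least one, so #2 dominates #1.

No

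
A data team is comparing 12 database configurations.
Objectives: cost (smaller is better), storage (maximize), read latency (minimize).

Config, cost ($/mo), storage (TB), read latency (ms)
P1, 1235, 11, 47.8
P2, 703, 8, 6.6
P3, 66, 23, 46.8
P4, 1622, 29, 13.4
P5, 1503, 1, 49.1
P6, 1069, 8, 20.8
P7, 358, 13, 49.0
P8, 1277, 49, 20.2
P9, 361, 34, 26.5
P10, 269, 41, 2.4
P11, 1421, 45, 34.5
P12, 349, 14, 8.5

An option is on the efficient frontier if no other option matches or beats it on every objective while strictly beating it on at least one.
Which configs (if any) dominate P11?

P8: cost 1277≤1421, storage 49≥45, read latency 20.2≤34.5 — dominates P11.
Others (P1, P2, P3, P4, P5, P6, P7, P9, P10, P12) are each worse than P11 on at least one objective.

P8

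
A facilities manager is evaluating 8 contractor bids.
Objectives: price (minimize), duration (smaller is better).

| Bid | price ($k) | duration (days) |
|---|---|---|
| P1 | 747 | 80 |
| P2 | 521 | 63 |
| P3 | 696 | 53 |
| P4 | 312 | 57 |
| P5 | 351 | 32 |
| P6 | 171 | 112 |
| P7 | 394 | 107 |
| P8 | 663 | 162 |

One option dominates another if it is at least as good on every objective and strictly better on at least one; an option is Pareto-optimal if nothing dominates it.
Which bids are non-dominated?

P1: dominated by P2 (price 521≤747, duration 63≤80).
P2: dominated by P4 (price 312≤521, duration 57≤63).
P3: dominated by P5 (price 351≤696, duration 32≤53).
P4: not dominated.
P5: not dominated (best duration).
P6: not dominated (best price).
P7: dominated by P4 (price 312≤394, duration 57≤107).
P8: dominated by P2 (price 521≤663, duration 63≤162).

P4, P5, P6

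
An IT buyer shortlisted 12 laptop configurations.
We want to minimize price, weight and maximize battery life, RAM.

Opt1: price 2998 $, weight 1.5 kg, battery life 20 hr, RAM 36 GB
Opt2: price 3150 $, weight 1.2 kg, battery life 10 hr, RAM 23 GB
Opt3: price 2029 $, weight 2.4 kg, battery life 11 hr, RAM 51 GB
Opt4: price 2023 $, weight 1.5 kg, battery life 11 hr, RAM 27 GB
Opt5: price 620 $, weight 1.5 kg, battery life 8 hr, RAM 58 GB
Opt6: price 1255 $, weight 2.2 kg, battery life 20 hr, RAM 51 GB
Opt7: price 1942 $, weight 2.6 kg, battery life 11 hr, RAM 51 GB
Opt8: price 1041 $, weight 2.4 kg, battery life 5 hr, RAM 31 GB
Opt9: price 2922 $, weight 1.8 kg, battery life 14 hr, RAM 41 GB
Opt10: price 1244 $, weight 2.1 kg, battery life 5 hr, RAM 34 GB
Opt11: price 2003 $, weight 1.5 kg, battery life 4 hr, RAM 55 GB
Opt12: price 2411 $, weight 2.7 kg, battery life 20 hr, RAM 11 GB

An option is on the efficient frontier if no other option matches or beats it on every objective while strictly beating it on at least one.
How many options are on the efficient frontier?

Opt1: not dominated.
Opt2: not dominated (best weight).
Opt3: dominated by Opt6 (price 1255≤2029, weight 2.2≤2.4, battery life 20≥11, RAM 51≥51).
Opt4: not dominated.
Opt5: not dominated (best price).
Opt6: not dominated.
Opt7: dominated by Opt6 (price 1255≤1942, weight 2.2≤2.6, battery life 20≥11, RAM 51≥51).
Opt8: dominated by Opt5 (price 620≤1041, weight 1.5≤2.4, battery life 8≥5, RAM 58≥31).
Opt9: not dominated.
Opt10: dominated by Opt5 (price 620≤1244, weight 1.5≤2.1, battery life 8≥5, RAM 58≥34).
Opt11: dominated by Opt5 (price 620≤2003, weight 1.5≤1.5, battery life 8≥4, RAM 58≥55).
Opt12: dominated by Opt6 (price 1255≤2411, weight 2.2≤2.7, battery life 20≥20, RAM 51≥11).
Pareto-optimal: Opt1, Opt2, Opt4, Opt5, Opt6, Opt9 → 6.

6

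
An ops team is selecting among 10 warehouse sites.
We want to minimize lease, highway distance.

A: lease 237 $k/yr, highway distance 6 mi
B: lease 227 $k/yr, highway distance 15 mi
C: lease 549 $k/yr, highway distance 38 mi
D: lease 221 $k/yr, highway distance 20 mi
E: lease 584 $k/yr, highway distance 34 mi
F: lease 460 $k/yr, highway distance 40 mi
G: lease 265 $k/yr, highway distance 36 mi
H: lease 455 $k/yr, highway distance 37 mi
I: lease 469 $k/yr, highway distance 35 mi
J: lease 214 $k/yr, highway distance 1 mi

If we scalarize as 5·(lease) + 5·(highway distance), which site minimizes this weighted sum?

J

A: 5·237 + 5·6 = 1215
B: 5·227 + 5·15 = 1210
C: 5·549 + 5·38 = 2935
D: 5·221 + 5·20 = 1205
E: 5·584 + 5·34 = 3090
F: 5·460 + 5·40 = 2500
G: 5·265 + 5·36 = 1505
H: 5·455 + 5·37 = 2460
I: 5·469 + 5·35 = 2520
J: 5·214 + 5·1 = 1075
Lowest: J at 1075.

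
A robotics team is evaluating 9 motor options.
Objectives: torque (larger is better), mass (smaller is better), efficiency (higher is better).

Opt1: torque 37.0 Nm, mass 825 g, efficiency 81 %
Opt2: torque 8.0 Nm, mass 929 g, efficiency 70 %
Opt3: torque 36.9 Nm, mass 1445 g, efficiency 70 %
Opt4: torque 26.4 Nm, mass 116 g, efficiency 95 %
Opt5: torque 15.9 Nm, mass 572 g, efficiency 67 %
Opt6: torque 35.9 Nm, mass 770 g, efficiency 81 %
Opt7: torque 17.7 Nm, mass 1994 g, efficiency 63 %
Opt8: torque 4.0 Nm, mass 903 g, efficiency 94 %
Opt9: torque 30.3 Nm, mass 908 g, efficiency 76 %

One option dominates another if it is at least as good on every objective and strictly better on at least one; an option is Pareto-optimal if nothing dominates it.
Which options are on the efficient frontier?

Opt1, Opt4, Opt6

Opt1: not dominated (best torque).
Opt2: dominated by Opt1 (torque 37.0≥8.0, mass 825≤929, efficiency 81≥70).
Opt3: dominated by Opt1 (torque 37.0≥36.9, mass 825≤1445, efficiency 81≥70).
Opt4: not dominated (best mass).
Opt5: dominated by Opt4 (torque 26.4≥15.9, mass 116≤572, efficiency 95≥67).
Opt6: not dominated.
Opt7: dominated by Opt1 (torque 37.0≥17.7, mass 825≤1994, efficiency 81≥63).
Opt8: dominated by Opt4 (torque 26.4≥4.0, mass 116≤903, efficiency 95≥94).
Opt9: dominated by Opt1 (torque 37.0≥30.3, mass 825≤908, efficiency 81≥76).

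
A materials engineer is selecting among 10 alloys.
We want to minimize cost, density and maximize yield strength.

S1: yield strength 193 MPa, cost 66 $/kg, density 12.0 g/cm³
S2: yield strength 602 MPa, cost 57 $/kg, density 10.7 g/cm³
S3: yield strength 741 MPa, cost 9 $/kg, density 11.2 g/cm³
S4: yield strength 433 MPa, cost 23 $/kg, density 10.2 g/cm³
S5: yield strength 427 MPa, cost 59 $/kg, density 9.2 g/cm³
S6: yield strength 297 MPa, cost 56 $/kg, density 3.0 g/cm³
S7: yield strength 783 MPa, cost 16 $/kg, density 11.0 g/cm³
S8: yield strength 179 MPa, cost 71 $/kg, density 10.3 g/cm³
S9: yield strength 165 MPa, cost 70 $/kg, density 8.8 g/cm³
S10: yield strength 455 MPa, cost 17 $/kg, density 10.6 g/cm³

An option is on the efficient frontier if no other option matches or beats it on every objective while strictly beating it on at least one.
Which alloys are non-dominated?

S2, S3, S4, S5, S6, S7, S10

S1: dominated by S2 (yield strength 602≥193, cost 57≤66, density 10.7≤12.0).
S2: not dominated.
S3: not dominated (best cost).
S4: not dominated.
S5: not dominated.
S6: not dominated (best density).
S7: not dominated (best yield strength).
S8: dominated by S4 (yield strength 433≥179, cost 23≤71, density 10.2≤10.3).
S9: dominated by S6 (yield strength 297≥165, cost 56≤70, density 3.0≤8.8).
S10: not dominated.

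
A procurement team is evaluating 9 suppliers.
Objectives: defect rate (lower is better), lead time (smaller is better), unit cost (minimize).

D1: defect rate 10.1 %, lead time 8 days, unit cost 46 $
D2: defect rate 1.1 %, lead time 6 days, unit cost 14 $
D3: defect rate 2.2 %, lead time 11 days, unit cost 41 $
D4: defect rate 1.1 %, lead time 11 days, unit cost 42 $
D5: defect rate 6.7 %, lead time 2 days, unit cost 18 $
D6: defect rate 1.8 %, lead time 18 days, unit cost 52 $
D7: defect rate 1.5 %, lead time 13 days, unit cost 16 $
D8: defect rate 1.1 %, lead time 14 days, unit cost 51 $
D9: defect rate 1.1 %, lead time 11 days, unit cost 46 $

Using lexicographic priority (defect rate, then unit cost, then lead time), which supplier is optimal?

First minimize defect rate: best is 1.1, kept {D2, D4, D8, D9}.
Then minimize unit cost: best is 14, kept {D2}.

D2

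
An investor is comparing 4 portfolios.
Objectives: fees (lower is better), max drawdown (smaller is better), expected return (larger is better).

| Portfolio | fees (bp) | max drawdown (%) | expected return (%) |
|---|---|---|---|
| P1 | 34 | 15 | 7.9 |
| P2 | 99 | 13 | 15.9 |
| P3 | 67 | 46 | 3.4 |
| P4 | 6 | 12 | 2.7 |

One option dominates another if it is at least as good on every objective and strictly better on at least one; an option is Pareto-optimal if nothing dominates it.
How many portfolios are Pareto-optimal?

P1: not dominated.
P2: not dominated (best expected return).
P3: dominated by P1 (fees 34≤67, max drawdown 15≤46, expected return 7.9≥3.4).
P4: not dominated (best fees).
Pareto-optimal: P1, P2, P4 → 3.

3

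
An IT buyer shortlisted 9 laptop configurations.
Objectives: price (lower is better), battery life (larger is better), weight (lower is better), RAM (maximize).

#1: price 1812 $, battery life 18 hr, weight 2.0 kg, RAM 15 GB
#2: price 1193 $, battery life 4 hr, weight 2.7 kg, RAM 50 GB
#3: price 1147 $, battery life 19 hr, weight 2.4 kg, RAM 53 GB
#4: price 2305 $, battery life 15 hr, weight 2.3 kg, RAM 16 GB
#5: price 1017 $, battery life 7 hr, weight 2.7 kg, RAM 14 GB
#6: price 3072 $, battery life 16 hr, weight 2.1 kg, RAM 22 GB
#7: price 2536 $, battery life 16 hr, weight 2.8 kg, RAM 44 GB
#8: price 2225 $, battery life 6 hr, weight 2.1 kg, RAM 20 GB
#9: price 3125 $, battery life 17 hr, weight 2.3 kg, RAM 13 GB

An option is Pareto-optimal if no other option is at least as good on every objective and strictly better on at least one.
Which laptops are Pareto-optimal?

#1, #3, #4, #5, #6, #8

#1: not dominated (best weight).
#2: dominated by #3 (price 1147≤1193, battery life 19≥4, weight 2.4≤2.7, RAM 53≥50).
#3: not dominated (best battery life).
#4: not dominated.
#5: not dominated (best price).
#6: not dominated.
#7: dominated by #3 (price 1147≤2536, battery life 19≥16, weight 2.4≤2.8, RAM 53≥44).
#8: not dominated.
#9: dominated by #1 (price 1812≤3125, battery life 18≥17, weight 2.0≤2.3, RAM 15≥13).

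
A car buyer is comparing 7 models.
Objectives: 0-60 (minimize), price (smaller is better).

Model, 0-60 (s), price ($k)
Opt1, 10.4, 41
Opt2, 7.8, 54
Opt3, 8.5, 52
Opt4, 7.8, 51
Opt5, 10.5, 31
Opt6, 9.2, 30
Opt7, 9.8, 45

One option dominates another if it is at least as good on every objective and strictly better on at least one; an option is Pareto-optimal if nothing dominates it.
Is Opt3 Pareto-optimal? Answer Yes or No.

Opt4 vs Opt3: 0-60 7.8≤8.5, price 51≤52 — Opt4 is at least as good on every objective and strictly better on at least one, so Opt4 dominates Opt3.

No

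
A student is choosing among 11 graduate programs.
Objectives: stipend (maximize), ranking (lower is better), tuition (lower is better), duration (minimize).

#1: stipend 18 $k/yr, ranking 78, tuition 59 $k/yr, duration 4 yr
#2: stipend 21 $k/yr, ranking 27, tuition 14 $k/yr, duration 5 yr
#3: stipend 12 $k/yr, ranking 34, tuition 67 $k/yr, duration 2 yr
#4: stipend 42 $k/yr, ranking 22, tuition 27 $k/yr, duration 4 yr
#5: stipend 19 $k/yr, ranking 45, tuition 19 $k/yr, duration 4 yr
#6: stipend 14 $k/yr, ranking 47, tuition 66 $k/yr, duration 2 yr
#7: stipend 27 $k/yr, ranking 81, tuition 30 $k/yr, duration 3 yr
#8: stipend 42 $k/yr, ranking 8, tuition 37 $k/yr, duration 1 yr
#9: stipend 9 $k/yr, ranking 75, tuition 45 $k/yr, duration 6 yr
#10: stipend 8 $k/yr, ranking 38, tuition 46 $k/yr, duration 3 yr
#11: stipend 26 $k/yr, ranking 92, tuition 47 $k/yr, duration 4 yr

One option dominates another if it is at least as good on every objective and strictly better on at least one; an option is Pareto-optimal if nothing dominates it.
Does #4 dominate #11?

#4 vs #11: stipend 42≥26, ranking 22≤92, tuition 27≤47, duration 4≤4 — #4 is at least as good on every objective with at least one strict improvement.

Yes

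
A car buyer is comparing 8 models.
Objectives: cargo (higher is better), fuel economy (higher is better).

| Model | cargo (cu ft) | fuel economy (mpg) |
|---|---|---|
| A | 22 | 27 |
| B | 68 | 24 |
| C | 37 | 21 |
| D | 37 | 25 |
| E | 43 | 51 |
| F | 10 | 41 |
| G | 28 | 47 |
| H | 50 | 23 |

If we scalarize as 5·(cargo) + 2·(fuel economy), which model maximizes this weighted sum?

B

A: 5·22 + 2·27 = 164
B: 5·68 + 2·24 = 388
C: 5·37 + 2·21 = 227
D: 5·37 + 2·25 = 235
E: 5·43 + 2·51 = 317
F: 5·10 + 2·41 = 132
G: 5·28 + 2·47 = 234
H: 5·50 + 2·23 = 296
Highest: B at 388.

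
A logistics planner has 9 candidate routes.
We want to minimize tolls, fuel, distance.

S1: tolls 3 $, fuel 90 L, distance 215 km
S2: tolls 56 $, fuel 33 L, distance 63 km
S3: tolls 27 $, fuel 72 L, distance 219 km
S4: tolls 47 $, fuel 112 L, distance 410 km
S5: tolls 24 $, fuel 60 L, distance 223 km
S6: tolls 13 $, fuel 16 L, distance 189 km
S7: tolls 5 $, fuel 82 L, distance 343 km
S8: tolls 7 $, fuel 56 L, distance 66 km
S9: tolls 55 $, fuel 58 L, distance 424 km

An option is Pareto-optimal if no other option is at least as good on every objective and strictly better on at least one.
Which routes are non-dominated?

S1: not dominated (best tolls).
S2: not dominated (best distance).
S3: dominated by S6 (tolls 13≤27, fuel 16≤72, distance 189≤219).
S4: dominated by S1 (tolls 3≤47, fuel 90≤112, distance 215≤410).
S5: dominated by S6 (tolls 13≤24, fuel 16≤60, distance 189≤223).
S6: not dominated (best fuel).
S7: not dominated.
S8: not dominated.
S9: dominated by S6 (tolls 13≤55, fuel 16≤58, distance 189≤424).

S1, S2, S6, S7, S8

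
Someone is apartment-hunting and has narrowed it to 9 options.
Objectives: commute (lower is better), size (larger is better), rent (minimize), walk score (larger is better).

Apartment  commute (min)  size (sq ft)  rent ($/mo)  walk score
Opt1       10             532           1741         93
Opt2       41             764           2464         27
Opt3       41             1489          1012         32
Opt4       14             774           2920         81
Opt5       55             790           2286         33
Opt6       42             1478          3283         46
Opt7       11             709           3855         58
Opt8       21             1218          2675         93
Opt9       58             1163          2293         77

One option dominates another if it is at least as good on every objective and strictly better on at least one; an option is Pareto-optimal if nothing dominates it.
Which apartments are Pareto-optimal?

Opt1, Opt3, Opt4, Opt5, Opt6, Opt7, Opt8, Opt9

Opt1: not dominated (best commute).
Opt2: dominated by Opt3 (commute 41≤41, size 1489≥764, rent 1012≤2464, walk score 32≥27).
Opt3: not dominated (best size).
Opt4: not dominated.
Opt5: not dominated.
Opt6: not dominated.
Opt7: not dominated.
Opt8: not dominated.
Opt9: not dominated.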